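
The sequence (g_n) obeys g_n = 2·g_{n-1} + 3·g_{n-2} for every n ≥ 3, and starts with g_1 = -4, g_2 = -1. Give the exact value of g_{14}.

Step forward from the initial values:
g_3 = -14;  g_4 = -31;  g_5 = -104;  …;  g_{11} = -73814;  g_{12} = -221431;  g_{13} = -664304;  g_{14} = -1992901.
(Characteristic roots are 3 and -1.)

-1992901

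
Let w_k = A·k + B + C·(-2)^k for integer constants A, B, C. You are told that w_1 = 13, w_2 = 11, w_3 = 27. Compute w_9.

555

Write the equations: A + B - 2C = 13; 2A + B + 4C = 11; 3A + B - 8C = 27.
Subtracting the first from the second: A + 6C = -2.
Subtracting the second from the third: A - 12C = 16.
Solving: C = -1, A = 4, then B = 7.
Therefore w_9 = 36 + 7 + (-1)·(-512) = 555.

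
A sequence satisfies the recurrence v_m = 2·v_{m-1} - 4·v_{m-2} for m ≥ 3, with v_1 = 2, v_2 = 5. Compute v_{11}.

Step forward from the initial values:
v_3 = 2, v_4 = -16, v_5 = -40, v_6 = -16, v_7 = 128, v_8 = 320, v_9 = 128, v_{10} = -1024, v_{11} = -2560.

-2560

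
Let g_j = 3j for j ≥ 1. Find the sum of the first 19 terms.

Over j = 1..19: Σj = 190.
Total = (3)·190 = 570.

570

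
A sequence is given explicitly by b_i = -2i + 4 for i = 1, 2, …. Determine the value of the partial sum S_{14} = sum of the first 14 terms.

Over i = 1..14: Σi = 105.
Total = (-2)·105 + (4)·14 = -154.

-154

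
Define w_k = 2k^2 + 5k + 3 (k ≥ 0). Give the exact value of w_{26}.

w_{26} = 2·26^2 + 5·26 + 3 = 1485.

1485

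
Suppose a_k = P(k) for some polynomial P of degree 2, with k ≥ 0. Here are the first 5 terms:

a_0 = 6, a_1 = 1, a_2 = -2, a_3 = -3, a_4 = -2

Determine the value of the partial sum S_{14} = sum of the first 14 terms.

1st diffs: -5, -3, -1, 1.
2nd diffs: 2, 2, 2 (constant).
Newton forward-difference form: a_k = 6 + (-5)·C(k,1) + 2·C(k,2).
Continuing: …, 1, 6, 13, 22, …, a_{13} = 97.
Summing k = 0..13 (14 terms) gives 357.

357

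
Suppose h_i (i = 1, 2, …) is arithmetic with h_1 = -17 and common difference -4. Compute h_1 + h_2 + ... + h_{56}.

-7112

h_i = -17 + (i - 1)·(-4).
h_{56} = -237; S = 56·(-17 + (-237))/2 = -7112.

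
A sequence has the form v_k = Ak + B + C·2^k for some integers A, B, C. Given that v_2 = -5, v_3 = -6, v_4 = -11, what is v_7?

Plug in k = 2, 3, 4: 2A + B + 4C = -5; 3A + B + 8C = -6; 4A + B + 16C = -11.
Subtracting the first from the second: A + 4C = -1.
Subtracting the second from the third: A + 8C = -5.
Solving: C = -1, A = 3, then B = -7.
So v_k = 3·k + (-7) + (-1)·2^k; at k=7 this is -114.

-114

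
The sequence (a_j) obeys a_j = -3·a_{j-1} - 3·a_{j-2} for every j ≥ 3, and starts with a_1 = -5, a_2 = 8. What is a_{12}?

Step forward from the initial values:
a_3 = -9;  a_4 = 3;  a_5 = 18;  a_6 = -63;  a_7 = 135;  a_8 = -216;  a_9 = 243;  a_{10} = -81;  a_{11} = -486;  a_{12} = 1701.

1701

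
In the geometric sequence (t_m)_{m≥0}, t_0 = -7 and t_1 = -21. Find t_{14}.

-33480783

Common ratio r = 3.
t_m = (-7)·3^(m-0).
t_{14} = (-7)·3^14 = -33480783.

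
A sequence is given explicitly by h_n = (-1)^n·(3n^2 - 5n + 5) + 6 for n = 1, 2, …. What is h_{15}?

-599

(-1)^15 = -1; 3n^2 - 5n + 5 at n=15 is 605; so h_{15} = -599.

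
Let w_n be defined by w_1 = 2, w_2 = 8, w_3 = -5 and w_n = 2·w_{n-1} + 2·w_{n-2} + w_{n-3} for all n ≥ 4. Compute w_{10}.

2568

Step forward from the initial values:
w_4 = 8; w_5 = 14; w_6 = 39; w_7 = 114; w_8 = 320; w_9 = 907; w_{10} = 2568.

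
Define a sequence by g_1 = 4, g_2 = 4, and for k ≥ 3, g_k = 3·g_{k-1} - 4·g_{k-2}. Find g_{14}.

-33116

Iterate the recurrence:
g_3 = -4, g_4 = -28, g_5 = -68, …, g_{11} = 1148, g_{12} = -3868, g_{13} = -16196, g_{14} = -33116.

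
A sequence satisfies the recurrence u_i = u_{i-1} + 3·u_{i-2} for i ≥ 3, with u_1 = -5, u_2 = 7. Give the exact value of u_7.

u_3 = -8;  u_4 = 13;  u_5 = -11;  u_6 = 28;  u_7 = -5.

-5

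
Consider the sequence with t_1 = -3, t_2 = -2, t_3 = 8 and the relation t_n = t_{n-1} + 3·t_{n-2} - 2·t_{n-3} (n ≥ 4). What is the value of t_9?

Applying the relation repeatedly:
t_4 = 8;  t_5 = 36;  t_6 = 44;  t_7 = 136;  t_8 = 196;  t_9 = 516.

516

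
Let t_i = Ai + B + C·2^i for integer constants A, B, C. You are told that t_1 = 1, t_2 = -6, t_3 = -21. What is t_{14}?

-65514

At i = 1, 2, 3: A + B + 2C = 1; 2A + B + 4C = -6; 3A + B + 8C = -21.
Subtracting the first from the second: A + 2C = -7.
Subtracting the second from the third: A + 4C = -15.
Solving: C = -4, A = 1, then B = 8.
Hence t_{14} = 1·14 + 8 + (-4)·16384 = -65514.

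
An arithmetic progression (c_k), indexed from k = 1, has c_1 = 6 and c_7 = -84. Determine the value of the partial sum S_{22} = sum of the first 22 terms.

-3333

Common difference d = (-84 - 6) / (7 - 1) = -15.
c_k = 6 + (k - 1)·(-15).
c_{22} = -309; S = 22·(6 + (-309))/2 = -3333.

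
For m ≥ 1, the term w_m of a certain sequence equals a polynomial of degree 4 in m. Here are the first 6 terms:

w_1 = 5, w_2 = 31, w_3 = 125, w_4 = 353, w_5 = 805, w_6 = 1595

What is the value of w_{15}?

54605

1st diffs: 26, 94, 228, 452, 790.
2nd diffs: 68, 134, 224, 338.
3rd diffs: 66, 90, 114.
4th diffs: 24, 24 (constant).
Newton forward-difference form: w_m = 5 + 26·C(m-1,1) + 68·C(m-1,2) + 66·C(m-1,3) + 24·C(m-1,4).
At m = 15: m-1 = 14, so w_{15} = 5 + 364 + 6188 + 24024 + 24024 = 54605.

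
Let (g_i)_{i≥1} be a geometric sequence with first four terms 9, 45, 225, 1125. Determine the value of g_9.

3515625

Common ratio r = 5.
g_i = 9·5^(i-1).
g_9 = 9·5^8 = 3515625.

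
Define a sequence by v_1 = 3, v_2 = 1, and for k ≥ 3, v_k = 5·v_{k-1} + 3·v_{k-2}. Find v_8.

Iterate the recurrence:
v_3 = 14; v_4 = 73; v_5 = 407; v_6 = 2254; v_7 = 12491; v_8 = 69217.

69217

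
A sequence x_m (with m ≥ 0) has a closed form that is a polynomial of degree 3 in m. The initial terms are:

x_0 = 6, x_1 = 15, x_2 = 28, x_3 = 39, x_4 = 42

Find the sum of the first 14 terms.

1st diffs: 9, 13, 11, 3.
2nd diffs: 4, -2, -8.
3rd diffs: -6, -6 (constant).
Newton forward-difference form: x_m = 6 + 9·C(m,1) + 4·C(m,2) + (-6)·C(m,3).
Continuing: …, 31, 0, -57, -146, …, x_{13} = -1281.
Summing m = 0..13 (14 terms) gives -3647.

-3647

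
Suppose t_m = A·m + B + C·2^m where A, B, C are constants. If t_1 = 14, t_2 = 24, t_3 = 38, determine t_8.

564

Plug in m = 1, 2, 3: A + B + 2C = 14; 2A + B + 4C = 24; 3A + B + 8C = 38.
Subtracting the first from the second: A + 2C = 10.
Subtracting the second from the third: A + 4C = 14.
Solving: C = 2, A = 6, then B = 4.
Therefore t_8 = 48 + 4 + 2·256 = 564.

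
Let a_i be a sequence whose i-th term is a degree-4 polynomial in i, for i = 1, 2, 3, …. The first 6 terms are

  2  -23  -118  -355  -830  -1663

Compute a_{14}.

-43535

1st diffs: -25, -95, -237, -475, -833.
2nd diffs: -70, -142, -238, -358.
3rd diffs: -72, -96, -120.
4th diffs: -24, -24 (constant).
Newton forward-difference form: a_i = 2 + (-25)·C(i-1,1) + (-70)·C(i-1,2) + (-72)·C(i-1,3) + (-24)·C(i-1,4).
At i = 14: i-1 = 13, so a_{14} = 2 - 325 - 5460 - 20592 - 17160 = -43535.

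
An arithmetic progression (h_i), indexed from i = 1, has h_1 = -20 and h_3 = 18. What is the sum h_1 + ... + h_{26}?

5655

Common difference d = (18 - (-20)) / (3 - 1) = 19.
h_i = -20 + (i - 1)·19.
h_{26} = 455; S = 26·(-20 + 455)/2 = 5655.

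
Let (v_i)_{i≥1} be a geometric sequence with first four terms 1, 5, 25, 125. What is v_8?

Common ratio r = 5.
v_i = 1·5^(i-1).
v_8 = 1·5^7 = 78125.

78125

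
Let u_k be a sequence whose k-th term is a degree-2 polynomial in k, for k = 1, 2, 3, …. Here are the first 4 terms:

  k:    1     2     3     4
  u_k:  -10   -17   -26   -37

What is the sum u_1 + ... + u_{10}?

1st diffs: -7, -9, -11.
2nd diffs: -2, -2 (constant).
Newton forward-difference form: u_k = -10 + (-7)·C(k-1,1) + (-2)·C(k-1,2).
Continuing: …, -50, -65, -82, -101, …, u_{10} = -145.
Summing k = 1..10 (10 terms) gives -655.

-655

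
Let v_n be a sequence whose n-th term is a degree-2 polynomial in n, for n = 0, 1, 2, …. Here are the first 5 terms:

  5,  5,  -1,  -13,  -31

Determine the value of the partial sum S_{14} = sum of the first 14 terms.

1st diffs: 0, -6, -12, -18.
2nd diffs: -6, -6, -6 (constant).
Newton forward-difference form: v_n = 5 + (-6)·C(n,2).
Continuing: …, -55, -85, -121, -163, …, v_{13} = -463.
Summing n = 0..13 (14 terms) gives -2114.

-2114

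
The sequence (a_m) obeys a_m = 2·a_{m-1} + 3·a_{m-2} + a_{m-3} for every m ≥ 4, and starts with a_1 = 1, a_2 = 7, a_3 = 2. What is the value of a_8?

1977

Step forward from the initial values:
a_4 = 26  a_5 = 65  a_6 = 210  a_7 = 641  a_8 = 1977.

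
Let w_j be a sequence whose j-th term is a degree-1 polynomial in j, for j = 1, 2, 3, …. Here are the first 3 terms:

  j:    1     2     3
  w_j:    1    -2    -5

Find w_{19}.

-53

1st diffs: -3, -3 (constant).
So w_j = -3j + 4.
Evaluating at j = 19 gives w_{19} = -53.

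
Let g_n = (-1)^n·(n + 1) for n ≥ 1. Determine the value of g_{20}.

(-1)^20 = 1; n + 1 at n=20 is 21; so g_{20} = 21.

21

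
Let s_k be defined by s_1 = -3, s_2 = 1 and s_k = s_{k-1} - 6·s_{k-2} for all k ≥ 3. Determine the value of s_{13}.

Step forward from the initial values:
s_3 = 19;  s_4 = 13;  s_5 = -101;  …;  s_{10} = -10067;  s_{11} = -3701;  s_{12} = 56701;  s_{13} = 78907.

78907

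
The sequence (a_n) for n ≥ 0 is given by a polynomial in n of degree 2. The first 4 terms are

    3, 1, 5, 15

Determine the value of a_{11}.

1st diffs: -2, 4, 10.
2nd diffs: 6, 6 (constant).
So a_n = 3n^2 - 5n + 3.
Evaluating at n = 11 gives a_{11} = 311.

311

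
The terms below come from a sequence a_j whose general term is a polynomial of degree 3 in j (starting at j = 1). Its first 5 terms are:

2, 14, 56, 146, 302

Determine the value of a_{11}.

3632

1st diffs: 12, 42, 90, 156.
2nd diffs: 30, 48, 66.
3rd diffs: 18, 18 (constant).
So a_j = 3j^3 - 3j^2 + 2.
Evaluating at j = 11 gives a_{11} = 3632.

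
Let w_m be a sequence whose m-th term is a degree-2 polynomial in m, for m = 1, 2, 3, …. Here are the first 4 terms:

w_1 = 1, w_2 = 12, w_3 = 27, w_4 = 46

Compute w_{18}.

732

1st diffs: 11, 15, 19.
2nd diffs: 4, 4 (constant).
So w_m = 2m^2 + 5m - 6.
Evaluating at m = 18 gives w_{18} = 732.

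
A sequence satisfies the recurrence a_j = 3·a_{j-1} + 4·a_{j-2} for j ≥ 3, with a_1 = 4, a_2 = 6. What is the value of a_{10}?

Applying the relation repeatedly:
a_3 = 34;  a_4 = 126;  a_5 = 514;  a_6 = 2046;  a_7 = 8194;  a_8 = 32766;  a_9 = 131074;  a_{10} = 524286.
(Characteristic roots are 4 and -1.)

524286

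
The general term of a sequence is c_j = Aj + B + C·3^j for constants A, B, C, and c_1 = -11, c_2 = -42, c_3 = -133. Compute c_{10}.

-295250

Plug in j = 1, 2, 3: A + B + 3C = -11; 2A + B + 9C = -42; 3A + B + 27C = -133.
Subtracting the first from the second: A + 6C = -31.
Subtracting the second from the third: A + 18C = -91.
Solving: C = -5, A = -1, then B = 5.
So c_j = -1·j + 5 + (-5)·3^j; at j=10 this is -295250.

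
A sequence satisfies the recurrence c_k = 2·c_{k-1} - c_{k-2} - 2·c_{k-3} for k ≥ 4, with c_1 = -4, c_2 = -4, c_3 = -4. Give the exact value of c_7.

Step forward from the initial values:
c_4 = 4;  c_5 = 20;  c_6 = 44;  c_7 = 60.

60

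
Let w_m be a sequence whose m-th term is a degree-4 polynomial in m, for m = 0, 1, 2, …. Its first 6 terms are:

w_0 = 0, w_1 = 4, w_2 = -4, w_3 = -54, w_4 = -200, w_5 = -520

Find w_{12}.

1st diffs: 4, -8, -50, -146, -320.
2nd diffs: -12, -42, -96, -174.
3rd diffs: -30, -54, -78.
4th diffs: -24, -24 (constant).
So w_m = -m^4 + m^3 - 2m^2 + 6m.
Evaluating at m = 12 gives w_{12} = -19224.

-19224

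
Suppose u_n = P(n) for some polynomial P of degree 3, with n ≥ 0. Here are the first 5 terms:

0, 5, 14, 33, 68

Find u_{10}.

1st diffs: 5, 9, 19, 35.
2nd diffs: 4, 10, 16.
3rd diffs: 6, 6 (constant).
So u_n = n^3 - n^2 + 5n.
Evaluating at n = 10 gives u_{10} = 950.

950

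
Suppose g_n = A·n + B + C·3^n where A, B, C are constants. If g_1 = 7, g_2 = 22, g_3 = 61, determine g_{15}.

Plug in n = 1, 2, 3: A + B + 3C = 7; 2A + B + 9C = 22; 3A + B + 27C = 61.
Subtracting the first from the second: A + 6C = 15.
Subtracting the second from the third: A + 18C = 39.
Solving: C = 2, A = 3, then B = -2.
So g_n = 3·n + (-2) + 2·3^n; at n=15 this is 28697857.

28697857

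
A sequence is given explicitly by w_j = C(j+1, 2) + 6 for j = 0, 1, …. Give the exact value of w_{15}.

C(16, 2) = 120, so w_{15} = 126.

126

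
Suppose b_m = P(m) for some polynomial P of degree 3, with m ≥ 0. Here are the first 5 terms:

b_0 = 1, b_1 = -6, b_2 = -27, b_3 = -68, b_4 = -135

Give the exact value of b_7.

-552

1st diffs: -7, -21, -41, -67.
2nd diffs: -14, -20, -26.
3rd diffs: -6, -6 (constant).
Newton forward-difference form: b_m = 1 + (-7)·C(m,1) + (-14)·C(m,2) + (-6)·C(m,3).
At m = 7: m = 7, so b_7 = 1 - 49 - 294 - 210 = -552.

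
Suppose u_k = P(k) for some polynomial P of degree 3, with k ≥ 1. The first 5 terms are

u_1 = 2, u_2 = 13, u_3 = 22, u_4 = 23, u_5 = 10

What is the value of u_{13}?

-1318

1st diffs: 11, 9, 1, -13.
2nd diffs: -2, -8, -14.
3rd diffs: -6, -6 (constant).
Newton forward-difference form: u_k = 2 + 11·C(k-1,1) + (-2)·C(k-1,2) + (-6)·C(k-1,3).
At k = 13: k-1 = 12, so u_{13} = 2 + 132 - 132 - 1320 = -1318.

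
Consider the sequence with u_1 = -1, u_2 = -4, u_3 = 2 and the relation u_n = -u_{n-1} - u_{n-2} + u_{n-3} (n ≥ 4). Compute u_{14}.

Applying the relation repeatedly:
u_4 = 1, u_5 = -7, u_6 = 8, …, u_{11} = -30, u_{12} = 61, u_{13} = -39, u_{14} = -52.

-52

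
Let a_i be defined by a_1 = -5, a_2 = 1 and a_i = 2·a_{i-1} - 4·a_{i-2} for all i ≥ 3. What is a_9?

Step forward from the initial values:
a_3 = 22;  a_4 = 40;  a_5 = -8;  a_6 = -176;  a_7 = -320;  a_8 = 64;  a_9 = 1408.

1408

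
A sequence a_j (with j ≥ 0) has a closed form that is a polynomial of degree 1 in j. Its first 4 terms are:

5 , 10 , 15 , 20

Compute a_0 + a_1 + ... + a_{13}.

525

1st diffs: 5, 5, 5 (constant).
So a_j = 5j + 5.
Continuing: …, 25, 30, 35, 40, …, a_{13} = 70.
Summing j = 0..13 (14 terms) gives 525.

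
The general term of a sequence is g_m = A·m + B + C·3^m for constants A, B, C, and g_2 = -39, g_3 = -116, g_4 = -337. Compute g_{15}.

At m = 2, 3, 4: 2A + B + 9C = -39; 3A + B + 27C = -116; 4A + B + 81C = -337.
Subtracting the first from the second: A + 18C = -77.
Subtracting the second from the third: A + 54C = -221.
Solving: C = -4, A = -5, then B = 7.
So g_m = -5·m + 7 + (-4)·3^m; at m=15 this is -57395696.

-57395696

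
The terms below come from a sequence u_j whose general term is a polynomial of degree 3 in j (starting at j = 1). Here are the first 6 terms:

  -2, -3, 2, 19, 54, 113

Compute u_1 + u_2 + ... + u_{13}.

1st diffs: -1, 5, 17, 35, 59.
2nd diffs: 6, 12, 18, 24.
3rd diffs: 6, 6, 6 (constant).
So u_j = j^3 - 3j^2 + j - 1.
Continuing: …, 202, 327, 494, 709, …, u_{13} = 1702.
Summing j = 1..13 (13 terms) gives 5902.

5902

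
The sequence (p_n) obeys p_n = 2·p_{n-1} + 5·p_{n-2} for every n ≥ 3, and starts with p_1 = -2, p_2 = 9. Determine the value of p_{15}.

Compute successive terms:
p_3 = 8, p_4 = 61, p_5 = 162, …, p_{12} = 1024901, p_{13} = 3534442, p_{14} = 12193389, p_{15} = 42058988.

42058988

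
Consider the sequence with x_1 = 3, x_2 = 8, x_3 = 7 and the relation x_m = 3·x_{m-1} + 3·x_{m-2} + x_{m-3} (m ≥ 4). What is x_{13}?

Compute successive terms:
x_4 = 48  x_5 = 173  x_6 = 670  x_7 = 2577  x_8 = 9914  x_9 = 38143  x_{10} = 146748  x_{11} = 564587  x_{12} = 2172148  x_{13} = 8356953.

8356953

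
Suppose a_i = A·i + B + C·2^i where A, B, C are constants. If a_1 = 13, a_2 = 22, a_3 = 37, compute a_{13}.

24619

Plug in i = 1, 2, 3: A + B + 2C = 13; 2A + B + 4C = 22; 3A + B + 8C = 37.
Subtracting the first from the second: A + 2C = 9.
Subtracting the second from the third: A + 4C = 15.
Solving: C = 3, A = 3, then B = 4.
So a_i = 3·i + 4 + 3·2^i; at i=13 this is 24619.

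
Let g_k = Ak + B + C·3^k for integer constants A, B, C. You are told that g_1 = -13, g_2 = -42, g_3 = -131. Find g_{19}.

-5811307315

At k = 1, 2, 3: A + B + 3C = -13; 2A + B + 9C = -42; 3A + B + 27C = -131.
Subtracting the first from the second: A + 6C = -29.
Subtracting the second from the third: A + 18C = -89.
Solving: C = -5, A = 1, then B = 1.
Hence g_{19} = 1·19 + 1 + (-5)·1162261467 = -5811307315.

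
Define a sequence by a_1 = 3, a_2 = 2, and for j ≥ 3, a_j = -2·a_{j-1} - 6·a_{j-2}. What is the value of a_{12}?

Compute successive terms:
a_3 = -22, a_4 = 32, a_5 = 68, a_6 = -328, a_7 = 248, a_8 = 1472, a_9 = -4432, a_{10} = 32, a_{11} = 26528, a_{12} = -53248.

-53248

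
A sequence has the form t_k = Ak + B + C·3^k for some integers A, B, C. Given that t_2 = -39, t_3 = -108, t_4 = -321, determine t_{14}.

-19131843

Write the equations: 2A + B + 9C = -39; 3A + B + 27C = -108; 4A + B + 81C = -321.
Subtracting the first from the second: A + 18C = -69.
Subtracting the second from the third: A + 54C = -213.
Solving: C = -4, A = 3, then B = -9.
Hence t_{14} = 3·14 + (-9) + (-4)·4782969 = -19131843.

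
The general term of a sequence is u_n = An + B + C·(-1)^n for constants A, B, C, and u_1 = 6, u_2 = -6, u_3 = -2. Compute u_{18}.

-70

Write the equations: A + B - C = 6; 2A + B + C = -6; 3A + B - C = -2.
Subtracting the first from the second: A + 2C = -12.
Subtracting the second from the third: A - 2C = 4.
Solving: C = -4, A = -4, then B = 6.
Therefore u_{18} = -72 + 6 + (-4)·1 = -70.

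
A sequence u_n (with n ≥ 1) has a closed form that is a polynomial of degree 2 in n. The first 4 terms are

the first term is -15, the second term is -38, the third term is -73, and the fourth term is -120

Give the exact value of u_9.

1st diffs: -23, -35, -47.
2nd diffs: -12, -12 (constant).
Newton forward-difference form: u_n = -15 + (-23)·C(n-1,1) + (-12)·C(n-1,2).
At n = 9: n-1 = 8, so u_9 = -15 - 184 - 336 = -535.

-535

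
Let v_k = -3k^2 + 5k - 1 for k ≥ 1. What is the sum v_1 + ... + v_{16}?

-3824

Over k = 1..16: Σk = 136, Σk² = 1496.
Total = (-3)·1496 + (5)·136 + (-1)·16 = -3824.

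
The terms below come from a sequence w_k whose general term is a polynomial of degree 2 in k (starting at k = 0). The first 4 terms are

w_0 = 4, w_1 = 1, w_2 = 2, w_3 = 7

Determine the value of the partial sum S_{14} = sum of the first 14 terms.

1239

1st diffs: -3, 1, 5.
2nd diffs: 4, 4 (constant).
Newton forward-difference form: w_k = 4 + (-3)·C(k,1) + 4·C(k,2).
Continuing: …, 16, 29, 46, 67, …, w_{13} = 277.
Summing k = 0..13 (14 terms) gives 1239.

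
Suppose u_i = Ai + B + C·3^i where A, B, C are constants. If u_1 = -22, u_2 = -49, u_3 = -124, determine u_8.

-26275

Write the equations: A + B + 3C = -22; 2A + B + 9C = -49; 3A + B + 27C = -124.
Subtracting the first from the second: A + 6C = -27.
Subtracting the second from the third: A + 18C = -75.
Solving: C = -4, A = -3, then B = -7.
So u_i = -3·i + (-7) + (-4)·3^i; at i=8 this is -26275.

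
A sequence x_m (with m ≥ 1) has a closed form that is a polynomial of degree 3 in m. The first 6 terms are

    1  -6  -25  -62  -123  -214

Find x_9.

-727

1st diffs: -7, -19, -37, -61, -91.
2nd diffs: -12, -18, -24, -30.
3rd diffs: -6, -6, -6 (constant).
Newton forward-difference form: x_m = 1 + (-7)·C(m-1,1) + (-12)·C(m-1,2) + (-6)·C(m-1,3).
At m = 9: m-1 = 8, so x_9 = 1 - 56 - 336 - 336 = -727.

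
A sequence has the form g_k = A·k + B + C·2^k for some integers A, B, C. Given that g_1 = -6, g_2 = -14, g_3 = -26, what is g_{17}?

-262210

The three given values yield: A + B + 2C = -6; 2A + B + 4C = -14; 3A + B + 8C = -26.
Subtracting the first from the second: A + 2C = -8.
Subtracting the second from the third: A + 4C = -12.
Solving: C = -2, A = -4, then B = 2.
Hence g_{17} = -4·17 + 2 + (-2)·131072 = -262210.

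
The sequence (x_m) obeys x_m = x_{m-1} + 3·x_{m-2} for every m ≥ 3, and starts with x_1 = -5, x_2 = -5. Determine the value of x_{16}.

Iterate the recurrence:
x_3 = -20;  x_4 = -35;  x_5 = -95;  …;  x_{13} = -71045;  x_{14} = -163445;  x_{15} = -376580;  x_{16} = -866915.

-866915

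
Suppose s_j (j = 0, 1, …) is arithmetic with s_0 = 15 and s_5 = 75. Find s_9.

Common difference d = (75 - 15) / (5 - 0) = 12.
s_j = 15 + (j - 0)·12.
s_9 = 15 + 9·12 = 123.

123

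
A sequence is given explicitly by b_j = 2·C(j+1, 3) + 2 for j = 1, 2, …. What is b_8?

C(9, 3) = 84, so b_8 = 170.

170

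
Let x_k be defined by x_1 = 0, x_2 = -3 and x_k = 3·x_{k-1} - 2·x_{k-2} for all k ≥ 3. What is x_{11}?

Compute successive terms:
x_3 = -9  x_4 = -21  x_5 = -45  x_6 = -93  x_7 = -189  x_8 = -381  x_9 = -765  x_{10} = -1533  x_{11} = -3069.
(Characteristic roots are 2 and 1.)

-3069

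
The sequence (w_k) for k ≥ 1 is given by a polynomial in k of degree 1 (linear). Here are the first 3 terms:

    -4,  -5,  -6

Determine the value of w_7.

-10

1st diffs: -1, -1 (constant).
So w_k = -k - 3.
Evaluating at k = 7 gives w_7 = -10.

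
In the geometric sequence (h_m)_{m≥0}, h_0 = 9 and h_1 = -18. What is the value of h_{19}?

-4718592

Common ratio r = -2.
h_m = 9·(-2)^(m-0).
h_{19} = 9·(-2)^19 = -4718592.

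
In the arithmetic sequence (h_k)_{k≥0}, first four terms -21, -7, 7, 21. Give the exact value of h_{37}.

Common difference d = 14.
h_k = -21 + (k - 0)·14.
h_{37} = -21 + 37·14 = 497.

497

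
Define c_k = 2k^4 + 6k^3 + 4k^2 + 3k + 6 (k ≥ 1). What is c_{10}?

c_{10} = 2·10^4 + 6·10^3 + 4·10^2 + 3·10 + 6 = 26436.

26436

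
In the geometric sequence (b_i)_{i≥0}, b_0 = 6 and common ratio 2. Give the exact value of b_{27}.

b_i = 6·2^(i-0).
b_{27} = 6·2^27 = 805306368.

805306368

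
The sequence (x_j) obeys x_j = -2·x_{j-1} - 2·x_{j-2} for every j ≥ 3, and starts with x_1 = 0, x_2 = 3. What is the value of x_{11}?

-96

Iterate the recurrence:
x_3 = -6; x_4 = 6; x_5 = 0; x_6 = -12; x_7 = 24; x_8 = -24; x_9 = 0; x_{10} = 48; x_{11} = -96.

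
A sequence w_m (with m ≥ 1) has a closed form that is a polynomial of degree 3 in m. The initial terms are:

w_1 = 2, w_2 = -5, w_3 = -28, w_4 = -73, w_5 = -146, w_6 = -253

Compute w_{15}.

1st diffs: -7, -23, -45, -73, -107.
2nd diffs: -16, -22, -28, -34.
3rd diffs: -6, -6, -6 (constant).
Newton forward-difference form: w_m = 2 + (-7)·C(m-1,1) + (-16)·C(m-1,2) + (-6)·C(m-1,3).
At m = 15: m-1 = 14, so w_{15} = 2 - 98 - 1456 - 2184 = -3736.

-3736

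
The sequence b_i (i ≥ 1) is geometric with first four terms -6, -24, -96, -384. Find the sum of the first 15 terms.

Common ratio r = 4.
b_i = (-6)·4^(i-1).
S = (-6)·(4^15 - 1)/(4 - 1) = (-6)·(1073741824 - 1)/(3) = -2147483646.

-2147483646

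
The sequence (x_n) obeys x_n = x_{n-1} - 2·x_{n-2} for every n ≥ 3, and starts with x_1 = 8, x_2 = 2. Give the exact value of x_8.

-66

Compute successive terms:
x_3 = -14; x_4 = -18; x_5 = 10; x_6 = 46; x_7 = 26; x_8 = -66.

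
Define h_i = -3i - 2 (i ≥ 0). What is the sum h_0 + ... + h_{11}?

Over i = 0..11: Σi = 66.
Total = (-3)·66 + (-2)·12 = -222.

-222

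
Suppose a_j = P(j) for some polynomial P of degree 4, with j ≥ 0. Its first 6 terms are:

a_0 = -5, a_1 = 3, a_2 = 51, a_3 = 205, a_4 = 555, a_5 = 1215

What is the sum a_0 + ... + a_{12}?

1st diffs: 8, 48, 154, 350, 660.
2nd diffs: 40, 106, 196, 310.
3rd diffs: 66, 90, 114.
4th diffs: 24, 24 (constant).
So a_j = j^4 + 5j^3 - 2j^2 + 4j - 5.
Continuing: …, 2323, 4041, 6555, 10075, …, a_{12} = 29131.
Summing j = 0..12 (13 terms) gives 90077.

90077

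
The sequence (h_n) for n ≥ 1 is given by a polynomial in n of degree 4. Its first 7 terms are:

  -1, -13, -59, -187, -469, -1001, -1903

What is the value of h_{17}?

-74833

1st diffs: -12, -46, -128, -282, -532, -902.
2nd diffs: -34, -82, -154, -250, -370.
3rd diffs: -48, -72, -96, -120.
4th diffs: -24, -24, -24 (constant).
Newton forward-difference form: h_n = -1 + (-12)·C(n-1,1) + (-34)·C(n-1,2) + (-48)·C(n-1,3) + (-24)·C(n-1,4).
At n = 17: n-1 = 16, so h_{17} = -1 - 192 - 4080 - 26880 - 43680 = -74833.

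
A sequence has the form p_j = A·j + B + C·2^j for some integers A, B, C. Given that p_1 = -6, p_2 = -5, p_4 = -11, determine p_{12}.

-4067

Plug in j = 1, 2, 4: A + B + 2C = -6; 2A + B + 4C = -5; 4A + B + 16C = -11.
Subtracting the first from the second: A + 2C = 1.
Subtracting the second from the third: 2A + 12C = -6.
Solving: C = -1, A = 3, then B = -7.
Hence p_{12} = 3·12 + (-7) + (-1)·4096 = -4067.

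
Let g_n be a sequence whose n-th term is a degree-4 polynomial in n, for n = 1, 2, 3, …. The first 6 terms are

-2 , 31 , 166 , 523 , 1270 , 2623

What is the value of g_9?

1st diffs: 33, 135, 357, 747, 1353.
2nd diffs: 102, 222, 390, 606.
3rd diffs: 120, 168, 216.
4th diffs: 48, 48 (constant).
So g_n = 2n^4 + n^2 - 5.
Evaluating at n = 9 gives g_9 = 13198.

13198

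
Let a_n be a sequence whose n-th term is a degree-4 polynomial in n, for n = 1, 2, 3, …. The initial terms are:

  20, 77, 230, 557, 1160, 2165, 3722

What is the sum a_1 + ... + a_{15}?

228507

1st diffs: 57, 153, 327, 603, 1005, 1557.
2nd diffs: 96, 174, 276, 402, 552.
3rd diffs: 78, 102, 126, 150.
4th diffs: 24, 24, 24 (constant).
So a_n = n^4 + 3n^3 + 5n^2 + 6n + 5.
Continuing: …, 6005, 9212, 13565, 19310, …, a_{15} = 61970.
Summing n = 1..15 (15 terms) gives 228507.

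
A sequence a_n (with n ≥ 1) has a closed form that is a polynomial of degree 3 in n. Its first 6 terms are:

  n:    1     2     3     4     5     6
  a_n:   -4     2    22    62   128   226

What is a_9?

772

1st diffs: 6, 20, 40, 66, 98.
2nd diffs: 14, 20, 26, 32.
3rd diffs: 6, 6, 6 (constant).
Newton forward-difference form: a_n = -4 + 6·C(n-1,1) + 14·C(n-1,2) + 6·C(n-1,3).
At n = 9: n-1 = 8, so a_9 = -4 + 48 + 392 + 336 = 772.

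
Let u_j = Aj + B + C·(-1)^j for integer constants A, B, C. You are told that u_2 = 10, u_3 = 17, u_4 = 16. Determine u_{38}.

The three given values yield: 2A + B + C = 10; 3A + B - C = 17; 4A + B + C = 16.
Subtracting the first from the second: A - 2C = 7.
Subtracting the second from the third: A + 2C = -1.
Solving: C = -2, A = 3, then B = 6.
Therefore u_{38} = 114 + 6 + (-2)·1 = 118.

118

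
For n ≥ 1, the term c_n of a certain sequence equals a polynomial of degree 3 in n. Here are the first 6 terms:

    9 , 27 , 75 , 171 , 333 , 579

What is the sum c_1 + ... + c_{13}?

1st diffs: 18, 48, 96, 162, 246.
2nd diffs: 30, 48, 66, 84.
3rd diffs: 18, 18, 18 (constant).
Newton forward-difference form: c_n = 9 + 18·C(n-1,1) + 30·C(n-1,2) + 18·C(n-1,3).
Continuing: …, 927, 1395, 2001, 2763, …, c_{13} = 6165.
Summing n = 1..13 (13 terms) gives 22971.

22971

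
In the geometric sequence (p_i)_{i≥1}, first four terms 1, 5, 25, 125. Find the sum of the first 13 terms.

Common ratio r = 5.
p_i = 1·5^(i-1).
S = 1·(5^13 - 1)/(5 - 1) = 1·(1220703125 - 1)/(4) = 305175781.

305175781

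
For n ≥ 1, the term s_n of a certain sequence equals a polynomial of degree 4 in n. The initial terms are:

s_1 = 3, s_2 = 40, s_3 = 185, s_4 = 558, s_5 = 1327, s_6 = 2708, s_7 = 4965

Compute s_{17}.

168115

1st diffs: 37, 145, 373, 769, 1381, 2257.
2nd diffs: 108, 228, 396, 612, 876.
3rd diffs: 120, 168, 216, 264.
4th diffs: 48, 48, 48 (constant).
So s_n = 2n^4 + 4n^2 - 5n + 2.
Evaluating at n = 17 gives s_{17} = 168115.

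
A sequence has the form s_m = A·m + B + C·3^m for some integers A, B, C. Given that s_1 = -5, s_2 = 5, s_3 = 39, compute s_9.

39339

Write the equations: A + B + 3C = -5; 2A + B + 9C = 5; 3A + B + 27C = 39.
Subtracting the first from the second: A + 6C = 10.
Subtracting the second from the third: A + 18C = 34.
Solving: C = 2, A = -2, then B = -9.
Therefore s_9 = -18 + (-9) + 2·19683 = 39339.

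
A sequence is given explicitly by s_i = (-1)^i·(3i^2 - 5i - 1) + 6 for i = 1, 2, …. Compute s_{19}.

(-1)^19 = -1; 3i^2 - 5i - 1 at i=19 is 987; so s_{19} = -981.

-981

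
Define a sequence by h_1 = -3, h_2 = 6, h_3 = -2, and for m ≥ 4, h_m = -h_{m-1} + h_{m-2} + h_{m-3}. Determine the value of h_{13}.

3

Applying the relation repeatedly:
h_4 = 5; h_5 = -1; h_6 = 4; h_7 = 0; h_8 = 3; h_9 = 1; h_{10} = 2; h_{11} = 2; h_{12} = 1; h_{13} = 3.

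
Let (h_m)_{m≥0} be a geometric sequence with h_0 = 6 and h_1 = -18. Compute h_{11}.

-1062882

Common ratio r = -3.
h_m = 6·(-3)^(m-0).
h_{11} = 6·(-3)^11 = -1062882.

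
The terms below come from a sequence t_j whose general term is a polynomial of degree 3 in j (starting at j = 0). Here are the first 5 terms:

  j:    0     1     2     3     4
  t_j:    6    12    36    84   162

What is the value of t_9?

1212

1st diffs: 6, 24, 48, 78.
2nd diffs: 18, 24, 30.
3rd diffs: 6, 6 (constant).
Newton forward-difference form: t_j = 6 + 6·C(j,1) + 18·C(j,2) + 6·C(j,3).
At j = 9: j = 9, so t_9 = 6 + 54 + 648 + 504 = 1212.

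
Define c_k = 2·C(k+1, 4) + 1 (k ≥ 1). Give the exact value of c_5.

C(6, 4) = 15, so c_5 = 31.

31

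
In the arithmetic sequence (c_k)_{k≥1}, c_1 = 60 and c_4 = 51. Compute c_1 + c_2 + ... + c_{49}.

-588

Common difference d = (51 - 60) / (4 - 1) = -3.
c_k = 60 + (k - 1)·(-3).
c_{49} = -84; S = 49·(60 + (-84))/2 = -588.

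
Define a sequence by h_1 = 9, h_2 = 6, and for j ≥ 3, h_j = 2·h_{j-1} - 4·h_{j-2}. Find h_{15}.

-98304

Iterate the recurrence:
h_3 = -24, h_4 = -72, h_5 = -48, …, h_{12} = 12288, h_{13} = 36864, h_{14} = 24576, h_{15} = -98304.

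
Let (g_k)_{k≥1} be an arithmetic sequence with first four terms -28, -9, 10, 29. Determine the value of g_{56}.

1017

Common difference d = 19.
g_k = -28 + (k - 1)·19.
g_{56} = -28 + 55·19 = 1017.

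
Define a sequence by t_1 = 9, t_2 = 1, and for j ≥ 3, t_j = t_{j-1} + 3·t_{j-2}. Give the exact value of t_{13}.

Iterate the recurrence:
t_3 = 28, t_4 = 31, t_5 = 115, …, t_{10} = 6367, t_{11} = 14875, t_{12} = 33976, t_{13} = 78601.

78601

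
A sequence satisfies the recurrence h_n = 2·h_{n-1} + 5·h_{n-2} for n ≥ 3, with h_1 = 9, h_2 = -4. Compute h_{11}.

440717

Step forward from the initial values:
h_3 = 37;  h_4 = 54;  h_5 = 293;  h_6 = 856;  h_7 = 3177;  h_8 = 10634;  h_9 = 37153;  h_{10} = 127476;  h_{11} = 440717.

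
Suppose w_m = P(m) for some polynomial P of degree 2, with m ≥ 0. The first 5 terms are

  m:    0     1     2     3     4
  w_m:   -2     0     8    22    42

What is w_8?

1st diffs: 2, 8, 14, 20.
2nd diffs: 6, 6, 6 (constant).
Newton forward-difference form: w_m = -2 + 2·C(m,1) + 6·C(m,2).
At m = 8: m = 8, so w_8 = -2 + 16 + 168 = 182.

182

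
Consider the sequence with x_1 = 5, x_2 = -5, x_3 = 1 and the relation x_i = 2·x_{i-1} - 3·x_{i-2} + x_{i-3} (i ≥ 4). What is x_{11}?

Compute successive terms:
x_4 = 22  x_5 = 36  x_6 = 7  x_7 = -72  x_8 = -129  x_9 = -35  x_{10} = 245  x_{11} = 466.

466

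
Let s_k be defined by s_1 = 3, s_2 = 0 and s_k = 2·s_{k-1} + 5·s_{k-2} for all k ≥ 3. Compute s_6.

420

Applying the relation repeatedly:
s_3 = 15  s_4 = 30  s_5 = 135  s_6 = 420.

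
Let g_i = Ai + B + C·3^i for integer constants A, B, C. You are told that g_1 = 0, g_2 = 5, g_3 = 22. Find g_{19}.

1162261446

Write the equations: A + B + 3C = 0; 2A + B + 9C = 5; 3A + B + 27C = 22.
Subtracting the first from the second: A + 6C = 5.
Subtracting the second from the third: A + 18C = 17.
Solving: C = 1, A = -1, then B = -2.
Hence g_{19} = -1·19 + (-2) + 1·1162261467 = 1162261446.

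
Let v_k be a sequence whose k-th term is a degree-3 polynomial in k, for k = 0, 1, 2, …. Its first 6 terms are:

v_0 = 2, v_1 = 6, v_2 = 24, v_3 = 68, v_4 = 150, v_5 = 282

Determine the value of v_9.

1st diffs: 4, 18, 44, 82, 132.
2nd diffs: 14, 26, 38, 50.
3rd diffs: 12, 12, 12 (constant).
So v_k = 2k^3 + k^2 + k + 2.
Evaluating at k = 9 gives v_9 = 1550.

1550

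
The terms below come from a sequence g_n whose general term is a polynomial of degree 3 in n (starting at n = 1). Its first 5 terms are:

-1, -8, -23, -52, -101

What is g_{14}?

1st diffs: -7, -15, -29, -49.
2nd diffs: -8, -14, -20.
3rd diffs: -6, -6 (constant).
Newton forward-difference form: g_n = -1 + (-7)·C(n-1,1) + (-8)·C(n-1,2) + (-6)·C(n-1,3).
At n = 14: n-1 = 13, so g_{14} = -1 - 91 - 624 - 1716 = -2432.

-2432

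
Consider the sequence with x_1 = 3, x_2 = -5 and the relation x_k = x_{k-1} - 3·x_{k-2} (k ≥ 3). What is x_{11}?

511

Compute successive terms:
x_3 = -14, x_4 = 1, x_5 = 43, x_6 = 40, x_7 = -89, x_8 = -209, x_9 = 58, x_{10} = 685, x_{11} = 511.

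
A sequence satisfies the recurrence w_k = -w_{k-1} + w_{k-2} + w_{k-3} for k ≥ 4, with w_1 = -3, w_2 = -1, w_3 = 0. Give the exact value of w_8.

-10

Iterate the recurrence:
w_4 = -4  w_5 = 3  w_6 = -7  w_7 = 6  w_8 = -10.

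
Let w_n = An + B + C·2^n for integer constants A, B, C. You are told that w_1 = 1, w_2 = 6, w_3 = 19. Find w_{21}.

8388541

Plug in n = 1, 2, 3: A + B + 2C = 1; 2A + B + 4C = 6; 3A + B + 8C = 19.
Subtracting the first from the second: A + 2C = 5.
Subtracting the second from the third: A + 4C = 13.
Solving: C = 4, A = -3, then B = -4.
Hence w_{21} = -3·21 + (-4) + 4·2097152 = 8388541.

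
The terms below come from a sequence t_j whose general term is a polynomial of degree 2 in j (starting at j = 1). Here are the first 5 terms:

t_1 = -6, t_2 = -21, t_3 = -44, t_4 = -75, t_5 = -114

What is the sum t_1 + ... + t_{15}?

-5305

1st diffs: -15, -23, -31, -39.
2nd diffs: -8, -8, -8 (constant).
Newton forward-difference form: t_j = -6 + (-15)·C(j-1,1) + (-8)·C(j-1,2).
Continuing: …, -161, -216, -279, -350, …, t_{15} = -944.
Summing j = 1..15 (15 terms) gives -5305.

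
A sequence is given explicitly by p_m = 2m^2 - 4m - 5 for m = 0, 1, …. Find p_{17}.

505

p_{17} = 2·17^2 - 4·17 - 5 = 505.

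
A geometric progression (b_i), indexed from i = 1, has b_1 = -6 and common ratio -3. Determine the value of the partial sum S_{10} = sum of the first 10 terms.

88572

b_i = (-6)·(-3)^(i-1).
S = (-6)·((-3)^10 - 1)/(-3 - 1) = (-6)·(59049 - 1)/(-4) = 88572.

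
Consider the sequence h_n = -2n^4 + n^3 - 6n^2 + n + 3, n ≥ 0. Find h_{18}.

-206043

h_{18} = -2·18^4 + 1·18^3 - 6·18^2 + 1·18 + 3 = -206043.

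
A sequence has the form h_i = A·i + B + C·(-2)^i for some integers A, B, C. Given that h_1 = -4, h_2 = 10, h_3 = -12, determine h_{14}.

32794

Plug in i = 1, 2, 3: A + B - 2C = -4; 2A + B + 4C = 10; 3A + B - 8C = -12.
Subtracting the first from the second: A + 6C = 14.
Subtracting the second from the third: A - 12C = -22.
Solving: C = 2, A = 2, then B = -2.
So h_i = 2·i + (-2) + 2·(-2)^i; at i=14 this is 32794.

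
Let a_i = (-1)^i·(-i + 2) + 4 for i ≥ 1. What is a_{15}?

(-1)^15 = -1; -i + 2 at i=15 is -13; so a_{15} = 17.

17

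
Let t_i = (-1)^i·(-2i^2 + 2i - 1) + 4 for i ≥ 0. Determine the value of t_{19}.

(-1)^19 = -1; -2i^2 + 2i - 1 at i=19 is -685; so t_{19} = 689.

689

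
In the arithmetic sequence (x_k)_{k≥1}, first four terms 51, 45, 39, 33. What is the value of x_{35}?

-153

Common difference d = -6.
x_k = 51 + (k - 1)·(-6).
x_{35} = 51 + 34·(-6) = -153.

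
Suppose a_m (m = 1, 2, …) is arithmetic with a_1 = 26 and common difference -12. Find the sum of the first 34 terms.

a_m = 26 + (m - 1)·(-12).
a_{34} = -370; S = 34·(26 + (-370))/2 = -5848.

-5848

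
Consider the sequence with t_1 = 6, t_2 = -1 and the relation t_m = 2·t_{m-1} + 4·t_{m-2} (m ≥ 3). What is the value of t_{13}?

Applying the relation repeatedly:
t_3 = 22  t_4 = 40  t_5 = 168  …  t_{10} = 55808  t_{11} = 180736  t_{12} = 584704  t_{13} = 1892352.

1892352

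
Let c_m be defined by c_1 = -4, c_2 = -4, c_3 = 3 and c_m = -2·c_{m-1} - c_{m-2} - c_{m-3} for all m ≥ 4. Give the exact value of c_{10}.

Compute successive terms:
c_4 = 2  c_5 = -3  c_6 = 1  c_7 = -1  c_8 = 4  c_9 = -8  c_{10} = 13.

13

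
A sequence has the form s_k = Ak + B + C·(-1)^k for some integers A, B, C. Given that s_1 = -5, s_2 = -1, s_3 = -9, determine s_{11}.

-25

Plug in k = 1, 2, 3: A + B - C = -5; 2A + B + C = -1; 3A + B - C = -9.
Subtracting the first from the second: A + 2C = 4.
Subtracting the second from the third: A - 2C = -8.
Solving: C = 3, A = -2, then B = 0.
Hence s_{11} = -2·11 + 0 + 3·(-1) = -25.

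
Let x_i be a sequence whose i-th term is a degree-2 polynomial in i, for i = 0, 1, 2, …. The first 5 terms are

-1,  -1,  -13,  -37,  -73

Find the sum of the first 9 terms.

1st diffs: 0, -12, -24, -36.
2nd diffs: -12, -12, -12 (constant).
Newton forward-difference form: x_i = -1 + (-12)·C(i,2).
Continuing: -121, -181, -253, -337.
Summing i = 0..8 (9 terms) gives -1017.

-1017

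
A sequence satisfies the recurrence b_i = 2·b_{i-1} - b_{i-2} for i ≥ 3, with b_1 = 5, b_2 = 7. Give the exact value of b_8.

19

b_3 = 9;  b_4 = 11;  b_5 = 13;  b_6 = 15;  b_7 = 17;  b_8 = 19.
(Characteristic roots are 1 and 1.)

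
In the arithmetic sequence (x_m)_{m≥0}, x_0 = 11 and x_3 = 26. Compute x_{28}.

Common difference d = (26 - 11) / (3 - 0) = 5.
x_m = 11 + (m - 0)·5.
x_{28} = 11 + 28·5 = 151.

151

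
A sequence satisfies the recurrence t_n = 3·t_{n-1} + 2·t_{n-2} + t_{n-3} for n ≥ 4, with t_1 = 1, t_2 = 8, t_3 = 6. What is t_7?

1638

t_4 = 35; t_5 = 125; t_6 = 451; t_7 = 1638.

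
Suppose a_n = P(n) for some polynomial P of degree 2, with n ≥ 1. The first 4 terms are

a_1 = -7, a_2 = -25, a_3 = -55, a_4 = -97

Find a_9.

-487

1st diffs: -18, -30, -42.
2nd diffs: -12, -12 (constant).
So a_n = -6n^2 - 1.
Evaluating at n = 9 gives a_9 = -487.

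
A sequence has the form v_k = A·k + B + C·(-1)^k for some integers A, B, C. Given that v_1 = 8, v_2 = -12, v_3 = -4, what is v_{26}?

Plug in k = 1, 2, 3: A + B - C = 8; 2A + B + C = -12; 3A + B - C = -4.
Subtracting the first from the second: A + 2C = -20.
Subtracting the second from the third: A - 2C = 8.
Solving: C = -7, A = -6, then B = 7.
So v_k = -6·k + 7 + (-7)·(-1)^k; at k=26 this is -156.

-156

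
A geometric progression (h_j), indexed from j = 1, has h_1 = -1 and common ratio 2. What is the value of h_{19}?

-262144

h_j = (-1)·2^(j-1).
h_{19} = (-1)·2^18 = -262144.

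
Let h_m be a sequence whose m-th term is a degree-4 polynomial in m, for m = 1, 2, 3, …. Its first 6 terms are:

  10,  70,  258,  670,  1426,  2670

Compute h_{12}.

31470

1st diffs: 60, 188, 412, 756, 1244.
2nd diffs: 128, 224, 344, 488.
3rd diffs: 96, 120, 144.
4th diffs: 24, 24 (constant).
So h_m = m^4 + 6m^3 + 3m^2 - 6m + 6.
Evaluating at m = 12 gives h_{12} = 31470.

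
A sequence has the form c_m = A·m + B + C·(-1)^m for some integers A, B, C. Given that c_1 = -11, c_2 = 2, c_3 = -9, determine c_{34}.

Write the equations: A + B - C = -11; 2A + B + C = 2; 3A + B - C = -9.
Subtracting the first from the second: A + 2C = 13.
Subtracting the second from the third: A - 2C = -11.
Solving: C = 6, A = 1, then B = -6.
Hence c_{34} = 1·34 + (-6) + 6·1 = 34.

34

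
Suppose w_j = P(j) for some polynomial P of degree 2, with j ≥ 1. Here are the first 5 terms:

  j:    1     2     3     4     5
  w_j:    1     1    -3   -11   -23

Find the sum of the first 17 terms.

-2703

1st diffs: 0, -4, -8, -12.
2nd diffs: -4, -4, -4 (constant).
So w_j = -2j^2 + 6j - 3.
Continuing: …, -39, -59, -83, -111, …, w_{17} = -479.
Summing j = 1..17 (17 terms) gives -2703.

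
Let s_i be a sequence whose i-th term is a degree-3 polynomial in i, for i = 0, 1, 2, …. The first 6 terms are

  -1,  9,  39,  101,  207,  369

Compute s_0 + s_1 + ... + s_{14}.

26515

1st diffs: 10, 30, 62, 106, 162.
2nd diffs: 20, 32, 44, 56.
3rd diffs: 12, 12, 12 (constant).
Newton forward-difference form: s_i = -1 + 10·C(i,1) + 20·C(i,2) + 12·C(i,3).
Continuing: …, 599, 909, 1311, 1817, …, s_{14} = 6327.
Summing i = 0..14 (15 terms) gives 26515.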